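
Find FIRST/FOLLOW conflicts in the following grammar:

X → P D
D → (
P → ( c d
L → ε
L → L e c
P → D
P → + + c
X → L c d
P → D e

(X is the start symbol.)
Nullable non-terminals: L.
FIRST sets used below: FIRST(L) = { 'e', ε }

L: nullable alternative(s) L → ε; FOLLOW(L) = { 'c', 'e' }
  L → ε: FIRST \ {ε} = { } — this is the only nullable alternative, skip
  L → L e c: FIRST \ {ε} = { 'e' } — overlaps FOLLOW(L) on { 'e' }: CONFLICT

D, P, X have no nullable alternative, so no FIRST/FOLLOW check is needed there.

So the grammar has 1 FIRST/FOLLOW conflict (marked CONFLICT above).

Answer: Yes. L → L e c with FOLLOW(L) on { 'e' }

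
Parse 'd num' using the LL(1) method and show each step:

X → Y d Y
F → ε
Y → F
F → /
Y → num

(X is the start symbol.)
LL(1) parsing maintains a stack (initially the start symbol over $) and the input. At each step: if the stack top is a terminal, match it against the current input token; if it is a non-terminal N, replace it with the RHS of M[N, lookahead] (the unique production whose predict set contains the lookahead).

Stack is shown with the top on the left.

Stack    Input    Action
------------------------
X $      d num $  output X → Y d Y
Y d Y $  d num $  output Y → F
F d Y $  d num $  output F → ε
d Y $    d num $  match 'd'
Y $      num $    output Y → num
num $    num $    match 'num'
$        $        accept

The string is accepted.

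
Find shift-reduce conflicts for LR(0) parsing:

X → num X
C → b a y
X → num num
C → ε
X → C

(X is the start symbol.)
Yes — I0: [C → .] vs [C → . b a y]; I4: [C → .] vs [C → . b a y]; I6: [C → .] vs [C → . b a y]

A shift-reduce conflict occurs when an LR(0) state has both:
  - a complete (reduce) item [A → α .] (dot at the end), and
  - a shift item [B → β . c γ] (dot before a terminal).

Augment with X' → X and build the canonical LR(0) collection (I0 = CLOSURE({[X' → . X]}), then GOTO on every symbol after a dot until no new states appear). It has 9 states:
  I0: { [C → . b a y], [C → .], [X → . C], [X → . num X], [X → . num num], [X' → . X] }  — shift, reduce
  I1: { [X → C .] }  — reduce
  I2: { [X' → X .] }  — accept
  I3: { [C → b . a y] }  — shift
  I4: { [C → . b a y], [C → .], [X → . C], [X → . num X], [X → . num num], [X → num . X], [X → num . num] }  — shift, reduce
  I5: { [X → num X .] }  — reduce
  I6: { [C → . b a y], [C → .], [X → . C], [X → . num X], [X → . num num], [X → num . X], [X → num . num], [X → num num .] }  — shift, 2 reduces
  I7: { [C → b a . y] }  — shift
  I8: { [C → b a y .] }  — reduce

I0 contains reduce item [C → .] and shift items [C → . b a y], [X → . num X], [X → . num num] — shift-reduce conflict.
I4 contains reduce item [C → .] and shift items [C → . b a y], [X → . num X], [X → . num num], [X → num . num] — shift-reduce conflict.
I6 contains reduce items [C → .], [X → num num .] and shift items [C → . b a y], [X → . num X], [X → . num num], [X → num . num] — shift-reduce conflict.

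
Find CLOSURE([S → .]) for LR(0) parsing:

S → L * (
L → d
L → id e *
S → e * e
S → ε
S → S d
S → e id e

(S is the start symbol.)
To compute CLOSURE, for each item [A → α.Bβ] where B is a non-terminal, add [B → .γ] for all productions B → γ; repeat for the newly added items until nothing changes.

Start with: [S → .]
The dot is at the end, so nothing is added.

CLOSURE = { [S → .] }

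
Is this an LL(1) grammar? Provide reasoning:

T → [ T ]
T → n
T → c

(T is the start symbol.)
Yes, the grammar is LL(1).

A grammar is LL(1) if for each non-terminal N with multiple productions, the predict sets of those productions are pairwise disjoint, where PREDICT(N → α) = (FIRST(α) \ {ε}) ∪ (FOLLOW(N) if α ⇒* ε).

For T:
  PREDICT(T → '[' T ']') = { '[' }
  PREDICT(T → n) = { 'n' }
  PREDICT(T → c) = { 'c' }

All predict sets are disjoint. The grammar IS LL(1).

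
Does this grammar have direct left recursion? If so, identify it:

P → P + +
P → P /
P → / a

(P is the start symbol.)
Yes, P is left-recursive

Direct left recursion occurs when N → N α for some non-terminal N (the right-hand side begins with the left-hand side itself).

P → P + +: LEFT RECURSIVE (starts with P)
P → P /: LEFT RECURSIVE (starts with P)
P → / a: starts with '/'

The grammar has direct left recursion on: P.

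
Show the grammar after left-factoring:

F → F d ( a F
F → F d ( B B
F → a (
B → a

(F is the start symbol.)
F → F d ( F'
F' → a F
F' → B B
F → a (
B → a

Left-factoring transforms A → αβ₁ | αβ₂ into A → αA' and A' → β₁ | β₂
(α is the longest common prefix among the alternatives). Repeat until
no nonterminal has two alternatives with a common prefix.

Round 1: F has alternatives sharing prefix 'F d ('. Introduce F': F → F d ( F'
  Add: F' → a F
  Add: F' → B B

No remaining common prefixes — done.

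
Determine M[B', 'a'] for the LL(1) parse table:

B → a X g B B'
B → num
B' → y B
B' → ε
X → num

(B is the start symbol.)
Empty (error entry)

To find M[B', 'a'], we find productions for B' where 'a' is in the predict set (PREDICT(N → α) = (FIRST(α) \ {ε}) ∪ (FOLLOW(N) if α ⇒* ε)).

Relevant sets:
  FOLLOW(B') = { $, 'y' }

B' → y B: PREDICT = { 'y' }
B' → ε: PREDICT = { $, 'y' }

M[B', 'a'] is empty (no production applies)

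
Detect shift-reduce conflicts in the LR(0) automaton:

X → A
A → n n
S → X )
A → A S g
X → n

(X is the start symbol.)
Yes — I1: [X → A .] vs [A → . n n]; I3: [X → n .] vs [A → n . n]

Augment with X' → X and build the canonical LR(0) collection (I0 = CLOSURE({[X' → . X]}), then GOTO on every symbol after a dot until no new states appear). It has 9 states:
  I0: { [A → . A S g], [A → . n n], [X → . A], [X → . n], [X' → . X] }  — shift
  I1: { [A → . A S g], [A → . n n], [A → A . S g], [S → . X )], [X → . A], [X → . n], [X → A .] }  — shift, reduce
  I2: { [X' → X .] }  — accept
  I3: { [A → n . n], [X → n .] }  — shift, reduce
  I4: { [A → n n .] }  — reduce
  I5: { [A → A S . g] }  — shift
  I6: { [S → X . )] }  — shift
  I7: { [S → X ) .] }  — reduce
  I8: { [A → A S g .] }  — reduce

I1 contains reduce item [X → A .] and shift items [A → . n n], [X → . n] — shift-reduce conflict.
I3 contains reduce item [X → n .] and shift item [A → n . n] — shift-reduce conflict.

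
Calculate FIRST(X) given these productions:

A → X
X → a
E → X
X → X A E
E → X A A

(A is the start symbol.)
To compute FIRST(X), examine every production with X on the left-hand side, reading each right-hand side left to right until a non-nullable symbol is reached.

From X → a:
  - a is a terminal: add 'a' and stop
From X → X A E:
  - X is the symbol being defined: contributes nothing new
    X is not nullable, so stop

Collecting: FIRST(X) = { 'a' }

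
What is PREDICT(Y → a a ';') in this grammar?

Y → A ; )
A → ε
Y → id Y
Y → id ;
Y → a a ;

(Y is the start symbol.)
{ 'a' }

PREDICT(Y → a a ';') = (FIRST(RHS) \ {ε}) ∪ (FOLLOW(Y) if ε ∈ FIRST(RHS), i.e. RHS ⇒* ε)
FIRST(a a ';') = { 'a' }
ε ∉ FIRST(a a ';'), so FOLLOW(Y) is not added.
PREDICT(Y → a a ';') = { 'a' }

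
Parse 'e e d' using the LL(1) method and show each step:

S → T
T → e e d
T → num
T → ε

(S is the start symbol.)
LL(1) parsing maintains a stack (initially the start symbol over $) and the input. At each step: if the stack top is a terminal, match it against the current input token; if it is a non-terminal N, replace it with the RHS of M[N, lookahead] (the unique production whose predict set contains the lookahead).

Stack is shown with the top on the left.

Stack    Input    Action
------------------------
S $      e e d $  output S → T
T $      e e d $  output T → e e d
e e d $  e e d $  match 'e'
e d $    e d $    match 'e'
d $      d $      match 'd'
$        $        accept

The string is accepted.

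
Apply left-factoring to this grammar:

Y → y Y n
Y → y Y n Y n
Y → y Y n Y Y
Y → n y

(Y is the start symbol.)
Y → y Y n Y'
Y' → ε
Y' → Y Y''
Y'' → n
Y'' → Y
Y → n y

Left-factoring transforms A → αβ₁ | αβ₂ into A → αA' and A' → β₁ | β₂
(α is the longest common prefix among the alternatives). Repeat until
no nonterminal has two alternatives with a common prefix.

Round 1: Y has alternatives sharing prefix 'y Y n'. Introduce Y': Y → y Y n Y'
  Add: Y' → ε
  Add: Y' → Y n
  Add: Y' → Y Y

Round 2: Y' has alternatives sharing prefix 'Y'. Introduce Y'': Y' → Y Y''
  Add: Y'' → n
  Add: Y'' → Y

No remaining common prefixes — done.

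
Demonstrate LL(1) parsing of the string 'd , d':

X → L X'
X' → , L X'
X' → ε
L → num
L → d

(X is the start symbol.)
LL(1) parsing maintains a stack (initially the start symbol over $) and the input. At each step: if the stack top is a terminal, match it against the current input token; if it is a non-terminal N, replace it with the RHS of M[N, lookahead] (the unique production whose predict set contains the lookahead).

Stack is shown with the top on the left.

Stack     Input    Action
-------------------------
X $       d , d $  output X → L X'
L X' $    d , d $  output L → d
d X' $    d , d $  match 'd'
X' $      , d $    output X' → , L X'
, L X' $  , d $    match ','
L X' $    d $      output L → d
d X' $    d $      match 'd'
X' $      $        output X' → ε
$         $        accept

The string is accepted.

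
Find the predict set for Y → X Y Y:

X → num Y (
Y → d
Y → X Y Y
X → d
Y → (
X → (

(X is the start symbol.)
PREDICT(Y → X Y Y) = (FIRST(RHS) \ {ε}) ∪ (FOLLOW(Y) if ε ∈ FIRST(RHS), i.e. RHS ⇒* ε)
FIRST(X) = { '(', 'd', 'num' }
FIRST(X Y Y) = { '(', 'd', 'num' }
ε ∉ FIRST(X Y Y), so FOLLOW(Y) is not added.
PREDICT(Y → X Y Y) = { '(', 'd', 'num' }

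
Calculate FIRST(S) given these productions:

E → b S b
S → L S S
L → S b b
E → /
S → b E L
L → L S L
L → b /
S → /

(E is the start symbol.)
To compute FIRST(S), examine every production with S on the left-hand side, reading each right-hand side left to right until a non-nullable symbol is reached.

FIRST sets of the other non-terminals involved (by the same procedure, iterated to a fixed point):
  FIRST(L) = { '/', 'b' }

From S → L S S:
  - L is a non-terminal: add FIRST(L) \ {ε} = { '/', 'b' }
    L is not nullable, so stop
From S → b E L:
  - b is a terminal: add 'b' and stop
From S → /:
  - '/' is a terminal: add '/' and stop

Collecting: FIRST(S) = { '/', 'b' }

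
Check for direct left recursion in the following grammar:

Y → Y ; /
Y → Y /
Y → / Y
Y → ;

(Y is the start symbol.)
Y → Y ; /: LEFT RECURSIVE (starts with Y)
Y → Y /: LEFT RECURSIVE (starts with Y)
Y → / Y: starts with '/'
Y → ;: starts with ';'

The grammar has direct left recursion on: Y.

Answer: Yes, Y is left-recursive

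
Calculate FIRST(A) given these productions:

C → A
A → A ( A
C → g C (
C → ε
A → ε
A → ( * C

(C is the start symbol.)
From A → A ( A:
  - A is the symbol being defined: contributes nothing new
    A is nullable, so continue to the next symbol
  - '(' is a terminal: add '(' and stop
From A → ε:
  - ε-production, so ε ∈ FIRST(A)
From A → ( * C:
  - '(' is a terminal: add '(' and stop

Collecting: FIRST(A) = { '(', ε }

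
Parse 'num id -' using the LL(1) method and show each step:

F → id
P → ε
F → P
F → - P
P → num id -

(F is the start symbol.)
LL(1) parsing maintains a stack (initially the start symbol over $) and the input. At each step: if the stack top is a terminal, match it against the current input token; if it is a non-terminal N, replace it with the RHS of M[N, lookahead] (the unique production whose predict set contains the lookahead).

Stack is shown with the top on the left.

Stack       Input       Action
------------------------------
F $         num id - $  output F → P
P $         num id - $  output P → num id -
num id - $  num id - $  match 'num'
id - $      id - $      match 'id'
- $         - $         match '-'
$           $           accept

The string is accepted.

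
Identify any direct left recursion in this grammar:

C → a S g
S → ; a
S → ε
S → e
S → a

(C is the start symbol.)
No direct left recursion

Direct left recursion occurs when N → N α for some non-terminal N (the right-hand side begins with the left-hand side itself).

C → a S g: starts with a
S → ; a: starts with ';'
S → ε: starts with ε
S → e: starts with e
S → a: starts with a

No direct left recursion found.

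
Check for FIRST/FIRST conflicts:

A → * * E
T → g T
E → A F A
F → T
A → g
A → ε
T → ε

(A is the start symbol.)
No FIRST/FIRST conflicts.

Productions for A:
  A → * * E: FIRST = { '*' }
  A → g: FIRST = { 'g' }
  A → ε: FIRST = { ε }
Productions for T:
  T → g T: FIRST = { 'g' }
  T → ε: FIRST = { ε }
E, F have only one production, so no FIRST/FIRST conflict is possible there.

All alternatives of each non-terminal have pairwise disjoint FIRST sets.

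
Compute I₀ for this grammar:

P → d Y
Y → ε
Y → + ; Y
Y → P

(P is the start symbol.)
{ [P → . d Y], [P' → . P] }

First, augment the grammar with P' → P
I₀ = CLOSURE({ [P' → . P] }):
  [P' → . P] has the dot before P: add [P → . d Y]
No further items can be added.

I₀ = { [P → . d Y], [P' → . P] }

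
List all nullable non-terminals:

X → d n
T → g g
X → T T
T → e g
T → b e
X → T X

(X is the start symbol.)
None

There are no ε-productions, so no non-terminal can derive ε.
No non-terminals are nullable.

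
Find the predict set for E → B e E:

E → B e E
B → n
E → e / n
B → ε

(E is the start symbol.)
{ 'e', 'n' }

PREDICT(E → B e E) = (FIRST(RHS) \ {ε}) ∪ (FOLLOW(E) if ε ∈ FIRST(RHS), i.e. RHS ⇒* ε)
FIRST(B) = { 'n', ε }
FIRST(B e E) = { 'e', 'n' }
ε ∉ FIRST(B e E), so FOLLOW(E) is not added.
PREDICT(E → B e E) = { 'e', 'n' }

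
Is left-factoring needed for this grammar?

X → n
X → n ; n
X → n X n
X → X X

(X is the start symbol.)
Left-factoring is needed when two productions for the same non-terminal
share a common prefix on the right-hand side.

Productions for X:
  X → n
  X → n ; n
  X → n X n
  X → X X

Found common prefix 'n' in productions for X

Answer: Yes, X has productions with common prefix 'n'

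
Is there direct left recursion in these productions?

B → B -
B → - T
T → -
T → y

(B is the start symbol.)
Yes, B is left-recursive

B → B -: LEFT RECURSIVE (starts with B)
B → - T: starts with '-'
T → -: starts with '-'
T → y: starts with y

The grammar has direct left recursion on: B.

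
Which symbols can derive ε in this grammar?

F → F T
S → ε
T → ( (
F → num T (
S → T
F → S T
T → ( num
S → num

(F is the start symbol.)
{ 'S' }

ε-productions: S → ε
So S is immediately nullable.
No further non-terminal can be added: every production for the remaining non-terminals contains a terminal or a non-nullable non-terminal.
Nullable = { 'S' }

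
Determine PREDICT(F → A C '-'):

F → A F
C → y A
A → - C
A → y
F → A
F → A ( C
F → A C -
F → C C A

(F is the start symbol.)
{ '-', 'y' }

PREDICT(F → A C '-') = (FIRST(RHS) \ {ε}) ∪ (FOLLOW(F) if ε ∈ FIRST(RHS), i.e. RHS ⇒* ε)
FIRST(A) = { '-', 'y' }
FIRST(A C '-') = { '-', 'y' }
ε ∉ FIRST(A C '-'), so FOLLOW(F) is not added.
PREDICT(F → A C '-') = { '-', 'y' }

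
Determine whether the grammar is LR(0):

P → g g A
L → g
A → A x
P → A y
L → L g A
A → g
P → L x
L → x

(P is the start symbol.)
A grammar is LR(0) if no state in the canonical LR(0) collection has:
  - both a shift item (dot before a terminal) and a complete item (shift-reduce conflict), or
  - two or more complete items (reduce-reduce conflict; the accept item [P' → P .] counts as a complete item here).

Augment with P' → P and build the canonical LR(0) collection (I0 = CLOSURE({[P' → . P]}), then GOTO on every symbol after a dot until no new states appear). It has 14 states:
  I0: { [A → . A x], [A → . g], [L → . L g A], [L → . g], [L → . x], [P → . A y], [P → . L x], [P → . g g A], [P' → . P] }  — shift
  I1: { [A → A . x], [P → A . y] }  — shift
  I2: { [L → L . g A], [P → L . x] }  — shift
  I3: { [P' → P .] }  — accept
  I4: { [A → g .], [L → g .], [P → g . g A] }  — shift, 2 reduces
  I5: { [L → x .] }  — reduce
  I6: { [A → . A x], [A → . g], [P → g g . A] }  — shift
  I7: { [A → A . x], [P → g g A .] }  — shift, reduce
  I8: { [A → g .] }  — reduce
  I9: { [A → A x .] }  — reduce
  I10: { [A → . A x], [A → . g], [L → L g . A] }  — shift
  I11: { [P → L x .] }  — reduce
  I12: { [A → A . x], [L → L g A .] }  — shift, reduce
  I13: { [P → A y .] }  — reduce

Conflict in state I4:
  Shift-reduce conflict between [A → g .] and [P → g . g A]
So the grammar is NOT LR(0).

Answer: No. Shift-reduce conflict between [A → g .] and [P → g . g A]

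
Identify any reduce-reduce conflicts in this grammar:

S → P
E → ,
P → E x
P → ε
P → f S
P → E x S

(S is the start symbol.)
Yes — I7: [P → .] vs [P → E x .]

Augment with S' → S and build the canonical LR(0) collection (I0 = CLOSURE({[S' → . S]}), then GOTO on every symbol after a dot until no new states appear). It has 9 states:
  I0: { [E → . ,], [P → . E x S], [P → . E x], [P → . f S], [P → .], [S → . P], [S' → . S] }  — shift, reduce
  I1: { [E → , .] }  — reduce
  I2: { [P → E . x S], [P → E . x] }  — shift
  I3: { [S → P .] }  — reduce
  I4: { [S' → S .] }  — accept
  I5: { [E → . ,], [P → . E x S], [P → . E x], [P → . f S], [P → .], [P → f . S], [S → . P] }  — shift, reduce
  I6: { [P → f S .] }  — reduce
  I7: { [E → . ,], [P → . E x S], [P → . E x], [P → . f S], [P → .], [P → E x . S], [P → E x .], [S → . P] }  — shift, 2 reduces
  I8: { [P → E x S .] }  — reduce

I7 contains complete items [P → .], [P → E x .] — reduce-reduce conflict.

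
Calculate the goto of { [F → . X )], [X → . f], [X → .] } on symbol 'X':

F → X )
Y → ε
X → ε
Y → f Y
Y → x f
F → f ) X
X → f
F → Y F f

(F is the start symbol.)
GOTO(I, 'X') = CLOSURE({ [A → αX.β] : [A → α.Xβ] ∈ I, X = 'X' })

Items with dot before 'X', with the dot advanced:
  [F → . X )] → [F → X . )]
Closure adds nothing (no advanced item has the dot before a non-terminal).

GOTO = { [F → X . )] }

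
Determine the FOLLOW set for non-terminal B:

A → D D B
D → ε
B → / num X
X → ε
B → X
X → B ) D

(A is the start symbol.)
In A → D D B: B is at the end, add FOLLOW(A)
In X → B ) D: B is followed by ')' D, add FIRST(')' D) \ {ε} = { ')' }

The FOLLOW sets referred to above (computed the same way, to a fixed point):
  FOLLOW(A) = { $ }

Taking the union: FOLLOW(B) = { $, ')' }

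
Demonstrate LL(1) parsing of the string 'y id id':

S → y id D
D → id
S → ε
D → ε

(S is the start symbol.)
LL(1) parsing maintains a stack (initially the start symbol over $) and the input. At each step: if the stack top is a terminal, match it against the current input token; if it is a non-terminal N, replace it with the RHS of M[N, lookahead] (the unique production whose predict set contains the lookahead).

Stack is shown with the top on the left.

Stack     Input      Action
---------------------------
S $       y id id $  output S → y id D
y id D $  y id id $  match 'y'
id D $    id id $    match 'id'
D $       id $       output D → id
id $      id $       match 'id'
$         $          accept

The string is accepted.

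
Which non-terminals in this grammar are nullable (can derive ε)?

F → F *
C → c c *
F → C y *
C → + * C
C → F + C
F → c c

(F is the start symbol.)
There are no ε-productions, so no non-terminal can derive ε.
No non-terminals are nullable.

Answer: None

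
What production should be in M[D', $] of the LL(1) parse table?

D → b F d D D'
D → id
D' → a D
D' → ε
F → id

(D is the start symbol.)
D' → ε

To find M[D', $], we find productions for D' where $ is in the predict set (PREDICT(N → α) = (FIRST(α) \ {ε}) ∪ (FOLLOW(N) if α ⇒* ε)).

Relevant sets:
  FOLLOW(D') = { $, 'a' }

D' → a D: PREDICT = { 'a' }
D' → ε: PREDICT = { $, 'a' }
  $ is in predict set, so this production goes in M[D', $]

M[D', $] = D' → ε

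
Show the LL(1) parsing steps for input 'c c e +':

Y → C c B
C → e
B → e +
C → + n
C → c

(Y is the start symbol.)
Stack is shown with the top on the left.

Stack    Input      Action
--------------------------
Y $      c c e + $  output Y → C c B
C c B $  c c e + $  output C → c
c c B $  c c e + $  match 'c'
c B $    c e + $    match 'c'
B $      e + $      output B → e +
e + $    e + $      match 'e'
+ $      + $        match '+'
$        $          accept

The string is accepted.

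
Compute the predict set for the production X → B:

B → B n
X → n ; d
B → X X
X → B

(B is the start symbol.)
PREDICT(X → B) = (FIRST(RHS) \ {ε}) ∪ (FOLLOW(X) if ε ∈ FIRST(RHS), i.e. RHS ⇒* ε)
FIRST(B) = { 'n' }
FIRST(B) = { 'n' }
ε ∉ FIRST(B), so FOLLOW(X) is not added.
PREDICT(X → B) = { 'n' }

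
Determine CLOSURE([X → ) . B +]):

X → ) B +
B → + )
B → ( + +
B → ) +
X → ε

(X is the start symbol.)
To compute CLOSURE, for each item [A → α.Bβ] where B is a non-terminal, add [B → .γ] for all productions B → γ; repeat for the newly added items until nothing changes.

Start with: [X → ) . B +]
  [X → ) . B +] has the dot before B: add [B → . + )], [B → . ( + +], [B → . ) +]
No further items can be added.

CLOSURE = { [B → . ( + +], [B → . ) +], [B → . + )], [X → ) . B +] }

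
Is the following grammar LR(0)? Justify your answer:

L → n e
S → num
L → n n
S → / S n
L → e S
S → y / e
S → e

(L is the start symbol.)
Yes, the grammar is LR(0)

A grammar is LR(0) if no state in the canonical LR(0) collection has:
  - both a shift item (dot before a terminal) and a complete item (shift-reduce conflict), or
  - two or more complete items (reduce-reduce conflict; the accept item [L' → L .] counts as a complete item here).

Augment with L' → L and build the canonical LR(0) collection (I0 = CLOSURE({[L' → . L]}), then GOTO on every symbol after a dot until no new states appear). It has 15 states:
  I0: { [L → . e S], [L → . n e], [L → . n n], [L' → . L] }  — shift
  I1: { [L' → L .] }  — accept
  I2: { [L → e . S], [S → . / S n], [S → . e], [S → . num], [S → . y / e] }  — shift
  I3: { [L → n . e], [L → n . n] }  — shift
  I4: { [L → n e .] }  — reduce
  I5: { [L → n n .] }  — reduce
  I6: { [S → . / S n], [S → . e], [S → . num], [S → . y / e], [S → / . S n] }  — shift
  I7: { [L → e S .] }  — reduce
  I8: { [S → e .] }  — reduce
  I9: { [S → num .] }  — reduce
  I10: { [S → y . / e] }  — shift
  I11: { [S → y / . e] }  — shift
  I12: { [S → y / e .] }  — reduce
  I13: { [S → / S . n] }  — shift
  I14: { [S → / S n .] }  — reduce

Every state is either a pure shift/goto state or contains exactly one complete item and nothing to shift — no conflicts. The grammar is LR(0).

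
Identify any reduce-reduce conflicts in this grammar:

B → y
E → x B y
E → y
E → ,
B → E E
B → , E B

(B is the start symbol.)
Yes — I5: [B → y .] vs [E → y .]

A reduce-reduce conflict occurs when an LR(0) state has two complete items [A → α .] and [B → β .] — both call for a reduction, and with no lookahead the parser cannot choose between them.

Augment with B' → B and build the canonical LR(0) collection (I0 = CLOSURE({[B' → . B]}), then GOTO on every symbol after a dot until no new states appear). It has 13 states:
  I0: { [B → . , E B], [B → . E E], [B → . y], [B' → . B], [E → . ,], [E → . x B y], [E → . y] }  — shift
  I1: { [B → , . E B], [E → , .], [E → . ,], [E → . x B y], [E → . y] }  — shift, reduce
  I2: { [B' → B .] }  — accept
  I3: { [B → E . E], [E → . ,], [E → . x B y], [E → . y] }  — shift
  I4: { [B → . , E B], [B → . E E], [B → . y], [E → . ,], [E → . x B y], [E → . y], [E → x . B y] }  — shift
  I5: { [B → y .], [E → y .] }  — 2 reduces
  I6: { [E → x B . y] }  — shift
  I7: { [E → x B y .] }  — reduce
  I8: { [E → , .] }  — reduce
  I9: { [B → E E .] }  — reduce
  I10: { [E → y .] }  — reduce
  I11: { [B → , E . B], [B → . , E B], [B → . E E], [B → . y], [E → . ,], [E → . x B y], [E → . y] }  — shift
  I12: { [B → , E B .] }  — reduce

I5 contains complete items [B → y .], [E → y .] — reduce-reduce conflict.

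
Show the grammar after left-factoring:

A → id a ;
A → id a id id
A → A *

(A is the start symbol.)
Left-factoring transforms A → αβ₁ | αβ₂ into A → αA' and A' → β₁ | β₂
(α is the longest common prefix among the alternatives). Repeat until
no nonterminal has two alternatives with a common prefix.

Round 1: A has alternatives sharing prefix 'id a'. Introduce A': A → id a A'
  Add: A' → ;
  Add: A' → id id

No remaining common prefixes — done.

Resulting grammar:
A → id a A'
A' → ;
A' → id id
A → A *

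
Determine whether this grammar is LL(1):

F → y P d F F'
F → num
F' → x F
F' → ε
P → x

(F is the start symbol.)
Relevant sets:
  FOLLOW(F') = { $, 'x' }

For F:
  PREDICT(F → y P d F F') = { 'y' }
  PREDICT(F → num) = { 'num' }
For F':
  PREDICT(F' → x F) = { 'x' }
  PREDICT(F' → ε) = { $, 'x' }
P has a single production, so nothing to check there.

Conflict found: Predict set conflict for F': { 'x' }
The grammar is NOT LL(1).

Answer: No. Predict set conflict for F': { 'x' }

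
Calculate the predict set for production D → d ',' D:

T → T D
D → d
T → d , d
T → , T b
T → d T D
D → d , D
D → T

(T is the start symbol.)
{ 'd' }

PREDICT(D → d ',' D) = (FIRST(RHS) \ {ε}) ∪ (FOLLOW(D) if ε ∈ FIRST(RHS), i.e. RHS ⇒* ε)
FIRST(d ',' D) = { 'd' }
ε ∉ FIRST(d ',' D), so FOLLOW(D) is not added.
PREDICT(D → d ',' D) = { 'd' }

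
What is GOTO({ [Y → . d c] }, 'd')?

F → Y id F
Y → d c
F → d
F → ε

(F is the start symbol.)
GOTO(I, 'd') = CLOSURE({ [A → αX.β] : [A → α.Xβ] ∈ I, X = 'd' })

Items with dot before 'd', with the dot advanced:
  [Y → . d c] → [Y → d . c]
Closure adds nothing (no advanced item has the dot before a non-terminal).

GOTO = { [Y → d . c] }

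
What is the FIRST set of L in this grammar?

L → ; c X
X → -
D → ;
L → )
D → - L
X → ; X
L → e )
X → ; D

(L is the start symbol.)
From L → ; c X:
  - ';' is a terminal: add ';' and stop
From L → ):
  - ')' is a terminal: add ')' and stop
From L → e ):
  - e is a terminal: add 'e' and stop

Collecting: FIRST(L) = { ')', ';', 'e' }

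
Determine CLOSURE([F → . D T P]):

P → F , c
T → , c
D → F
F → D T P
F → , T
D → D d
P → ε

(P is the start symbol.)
{ [D → . D d], [D → . F], [F → . , T], [F → . D T P] }

To compute CLOSURE, for each item [A → α.Bβ] where B is a non-terminal, add [B → .γ] for all productions B → γ; repeat for the newly added items until nothing changes.

Start with: [F → . D T P]
  [F → . D T P] has the dot before D: add [D → . F], [D → . D d]
  [D → . F] has the dot before F: add [F → . , T]
No further items can be added.

CLOSURE = { [D → . D d], [D → . F], [F → . , T], [F → . D T P] }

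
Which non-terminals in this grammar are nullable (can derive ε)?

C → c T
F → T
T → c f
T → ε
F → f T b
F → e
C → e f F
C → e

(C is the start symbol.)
{ 'F', 'T' }

ε-productions: T → ε
So T is immediately nullable.
F → T: every symbol on the right is nullable, so F is nullable too.
No further non-terminal can be added: every production for the remaining non-terminals contains a terminal or a non-nullable non-terminal.
Nullable = { 'F', 'T' }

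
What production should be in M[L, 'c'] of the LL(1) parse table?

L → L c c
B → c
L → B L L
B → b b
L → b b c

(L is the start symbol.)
To find M[L, 'c'], we find productions for L where 'c' is in the predict set (PREDICT(N → α) = (FIRST(α) \ {ε}) ∪ (FOLLOW(N) if α ⇒* ε)).

Relevant sets:
  FIRST(L) = { 'b', 'c' }
  FIRST(B) = { 'b', 'c' }

L → L c c: PREDICT = { 'b', 'c' }
  'c' is in predict set, so this production goes in M[L, 'c']
L → B L L: PREDICT = { 'b', 'c' }
  'c' is in predict set, so this production goes in M[L, 'c']
L → b b c: PREDICT = { 'b' }

M[L, 'c'] = L → L c c, L → B L L  (a multiply-defined cell — the grammar is not LL(1))

Answer: L → L c c, L → B L L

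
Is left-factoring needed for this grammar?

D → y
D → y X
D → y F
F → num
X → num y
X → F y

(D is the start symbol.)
Left-factoring is needed when two productions for the same non-terminal
share a common prefix on the right-hand side.

Productions for D:
  D → y
  D → y X
  D → y F
Productions for X:
  X → num y
  X → F y

Found common prefix 'y' in productions for D

Answer: Yes, D has productions with common prefix 'y'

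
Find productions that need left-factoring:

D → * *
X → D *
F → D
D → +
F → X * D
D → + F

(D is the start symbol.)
Yes, D has productions with common prefix '+'

Left-factoring is needed when two productions for the same non-terminal
share a common prefix on the right-hand side.

Productions for D:
  D → * *
  D → +
  D → + F
Productions for F:
  F → D
  F → X * D

Found common prefix '+' in productions for D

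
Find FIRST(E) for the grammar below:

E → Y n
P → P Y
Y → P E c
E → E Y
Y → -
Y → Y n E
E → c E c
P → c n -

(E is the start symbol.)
{ '-', 'c' }

To compute FIRST(E), examine every production with E on the left-hand side, reading each right-hand side left to right until a non-nullable symbol is reached.

FIRST sets of the other non-terminals involved (by the same procedure, iterated to a fixed point):
  FIRST(Y) = { '-', 'c' }

From E → Y n:
  - Y is a non-terminal: add FIRST(Y) \ {ε} = { '-', 'c' }
    Y is not nullable, so stop
From E → E Y:
  - E is the symbol being defined: contributes nothing new
    E is not nullable, so stop
From E → c E c:
  - c is a terminal: add 'c' and stop

Collecting: FIRST(E) = { '-', 'c' }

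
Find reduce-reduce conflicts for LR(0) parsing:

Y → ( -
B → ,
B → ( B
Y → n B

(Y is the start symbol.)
Augment with Y' → Y and build the canonical LR(0) collection (I0 = CLOSURE({[Y' → . Y]}), then GOTO on every symbol after a dot until no new states appear). It has 9 states:
  I0: { [Y → . ( -], [Y → . n B], [Y' → . Y] }  — shift
  I1: { [Y → ( . -] }  — shift
  I2: { [Y' → Y .] }  — accept
  I3: { [B → . ( B], [B → . ,], [Y → n . B] }  — shift
  I4: { [B → ( . B], [B → . ( B], [B → . ,] }  — shift
  I5: { [B → , .] }  — reduce
  I6: { [Y → n B .] }  — reduce
  I7: { [B → ( B .] }  — reduce
  I8: { [Y → ( - .] }  — reduce

No state contains more than one complete item.

Answer: No reduce-reduce conflicts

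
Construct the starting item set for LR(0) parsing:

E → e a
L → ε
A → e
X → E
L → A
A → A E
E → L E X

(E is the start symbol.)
{ [A → . A E], [A → . e], [E → . L E X], [E → . e a], [E' → . E], [L → . A], [L → .] }

First, augment the grammar with E' → E
I₀ = CLOSURE({ [E' → . E] }):
  [E' → . E] has the dot before E: add [E → . e a], [E → . L E X]
  [E → . L E X] has the dot before L: add [L → .], [L → . A]
  [L → . A] has the dot before A: add [A → . e], [A → . A E]
No further items can be added.

I₀ = { [A → . A E], [A → . e], [E → . L E X], [E → . e a], [E' → . E], [L → . A], [L → .] }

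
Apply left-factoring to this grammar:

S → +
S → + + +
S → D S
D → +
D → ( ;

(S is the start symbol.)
S → + S'
S' → ε
S' → + +
S → D S
D → +
D → ( ;

Left-factoring transforms A → αβ₁ | αβ₂ into A → αA' and A' → β₁ | β₂
(α is the longest common prefix among the alternatives). Repeat until
no nonterminal has two alternatives with a common prefix.

Round 1: S has alternatives sharing prefix '+'. Introduce S': S → + S'
  Add: S' → ε
  Add: S' → + +

No remaining common prefixes — done.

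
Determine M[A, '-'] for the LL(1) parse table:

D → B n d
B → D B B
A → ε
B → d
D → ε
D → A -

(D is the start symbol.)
To find M[A, '-'], we find productions for A where '-' is in the predict set (PREDICT(N → α) = (FIRST(α) \ {ε}) ∪ (FOLLOW(N) if α ⇒* ε)).

Relevant sets:
  FOLLOW(A) = { '-' }

A → ε: PREDICT = { '-' }
  '-' is in predict set, so this production goes in M[A, '-']

M[A, '-'] = A → ε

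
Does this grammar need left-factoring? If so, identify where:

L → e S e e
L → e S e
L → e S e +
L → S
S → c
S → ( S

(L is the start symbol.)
Left-factoring is needed when two productions for the same non-terminal
share a common prefix on the right-hand side.

Productions for L:
  L → e S e e
  L → e S e
  L → e S e +
  L → S
Productions for S:
  S → c
  S → ( S

Found common prefix 'e S e' in productions for L

Answer: Yes, L has productions with common prefix 'e S e'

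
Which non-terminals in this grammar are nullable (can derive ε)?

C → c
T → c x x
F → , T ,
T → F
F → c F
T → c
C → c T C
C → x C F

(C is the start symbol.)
A non-terminal is nullable if it can derive ε (the empty string): either it has an ε-production, or it has a production whose right-hand side consists entirely of nullable non-terminals.

There are no ε-productions, so no non-terminal can derive ε.
No non-terminals are nullable.

Answer: None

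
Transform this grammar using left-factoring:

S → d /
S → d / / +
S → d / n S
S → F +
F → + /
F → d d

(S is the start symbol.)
Left-factoring transforms A → αβ₁ | αβ₂ into A → αA' and A' → β₁ | β₂
(α is the longest common prefix among the alternatives). Repeat until
no nonterminal has two alternatives with a common prefix.

Round 1: S has alternatives sharing prefix 'd /'. Introduce S': S → d / S'
  Add: S' → ε
  Add: S' → / +
  Add: S' → n S

No remaining common prefixes — done.

Resulting grammar:
S → d / S'
S' → ε
S' → / +
S' → n S
S → F +
F → + /
F → d d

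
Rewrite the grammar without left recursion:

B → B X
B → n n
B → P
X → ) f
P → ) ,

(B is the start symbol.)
B → n n B'
B → P B'
B' → X B'
B' → ε
X → ) f
P → ) ,

B is directly left-recursive. The standard transformation for
  A → A α₁ | ... | A α_m | β₁ | ... | β_n
is
  A  → β₁ A' | ... | β_n A'
  A' → α₁ A' | ... | α_m A' | ε

B → n n becomes B → n n B'
B → P becomes B → P B'
B → B X becomes B' → X B'
Add B' → ε

Productions for other non-terminals are unchanged:
  X → ) f
  P → ) ,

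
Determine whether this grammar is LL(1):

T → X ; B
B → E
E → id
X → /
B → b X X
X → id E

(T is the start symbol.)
Yes, the grammar is LL(1).

Relevant sets:
  FIRST(E) = { 'id' }

For B:
  PREDICT(B → E) = { 'id' }
  PREDICT(B → b X X) = { 'b' }
For X:
  PREDICT(X → '/') = { '/' }
  PREDICT(X → id E) = { 'id' }
T, E have a single production, so nothing to check there.

All predict sets are disjoint. The grammar IS LL(1).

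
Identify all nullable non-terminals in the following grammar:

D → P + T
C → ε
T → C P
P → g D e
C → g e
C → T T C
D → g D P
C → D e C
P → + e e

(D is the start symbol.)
A non-terminal is nullable if it can derive ε (the empty string): either it has an ε-production, or it has a production whose right-hand side consists entirely of nullable non-terminals.

ε-productions: C → ε
So C is immediately nullable.
No further non-terminal can be added: every production for the remaining non-terminals contains a terminal or a non-nullable non-terminal.
Nullable = { 'C' }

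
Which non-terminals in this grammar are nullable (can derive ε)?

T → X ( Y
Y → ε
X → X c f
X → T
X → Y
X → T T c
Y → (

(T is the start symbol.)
{ 'X', 'Y' }

A non-terminal is nullable if it can derive ε (the empty string): either it has an ε-production, or it has a production whose right-hand side consists entirely of nullable non-terminals.

ε-productions: Y → ε
So Y is immediately nullable.
X → Y: every symbol on the right is nullable, so X is nullable too.
No further non-terminal can be added: every production for the remaining non-terminals contains a terminal or a non-nullable non-terminal.
Nullable = { 'X', 'Y' }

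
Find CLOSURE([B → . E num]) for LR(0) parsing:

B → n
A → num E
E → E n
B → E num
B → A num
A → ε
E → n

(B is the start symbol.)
To compute CLOSURE, for each item [A → α.Bβ] where B is a non-terminal, add [B → .γ] for all productions B → γ; repeat for the newly added items until nothing changes.

Start with: [B → . E num]
  [B → . E num] has the dot before E: add [E → . E n], [E → . n]
No further items can be added.

CLOSURE = { [B → . E num], [E → . E n], [E → . n] }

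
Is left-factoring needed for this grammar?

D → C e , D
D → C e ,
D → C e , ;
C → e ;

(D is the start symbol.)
Yes, D has productions with common prefix 'C e ,'

Left-factoring is needed when two productions for the same non-terminal
share a common prefix on the right-hand side.

Productions for D:
  D → C e , D
  D → C e ,
  D → C e , ;

Found common prefix 'C e ,' in productions for D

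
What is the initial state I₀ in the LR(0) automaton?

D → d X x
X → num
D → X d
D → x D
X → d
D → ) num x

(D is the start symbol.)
{ [D → . ) num x], [D → . X d], [D → . d X x], [D → . x D], [D' → . D], [X → . d], [X → . num] }

First, augment the grammar with D' → D
I₀ = CLOSURE({ [D' → . D] }):
  [D' → . D] has the dot before D: add [D → . d X x], [D → . X d], [D → . x D], [D → . ) num x]
  [D → . X d] has the dot before X: add [X → . num], [X → . d]
No further items can be added.

I₀ = { [D → . ) num x], [D → . X d], [D → . d X x], [D → . x D], [D' → . D], [X → . d], [X → . num] }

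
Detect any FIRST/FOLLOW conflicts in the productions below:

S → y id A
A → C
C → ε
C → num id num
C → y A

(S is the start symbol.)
No FIRST/FOLLOW conflicts.

A FIRST/FOLLOW conflict occurs when a non-terminal N has a nullable alternative N → β (β ⇒* ε) and another alternative N → α with FIRST(α) ∩ FOLLOW(N) ≠ ∅: on such a lookahead the parser cannot decide between expanding α and letting N vanish via β.

Nullable non-terminals: A, C.
A has a nullable alternative but only one production, so nothing to check.

C: nullable alternative(s) C → ε; FOLLOW(C) = { $ }
  C → ε: FIRST \ {ε} = { } — this is the only nullable alternative, skip
  C → num id num: FIRST \ {ε} = { 'num' } — disjoint from FOLLOW(C)
  C → y A: FIRST \ {ε} = { 'y' } — disjoint from FOLLOW(C)

S has no nullable alternative, so no FIRST/FOLLOW check is needed there.

No FIRST/FOLLOW conflicts found.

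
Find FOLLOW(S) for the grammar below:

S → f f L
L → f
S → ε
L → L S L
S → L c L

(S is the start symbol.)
{ $, 'f' }

To compute FOLLOW(S), find every occurrence of S on a right-hand side N → α S β: add FIRST(β) \ {ε}, and if β is empty or nullable also add FOLLOW(N). Iterate to a fixed point.

S is the start symbol, so $ ∈ FOLLOW(S).
In L → L S L: S is followed by L, add FIRST(L) \ {ε} = { 'f' }

Taking the union: FOLLOW(S) = { $, 'f' }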